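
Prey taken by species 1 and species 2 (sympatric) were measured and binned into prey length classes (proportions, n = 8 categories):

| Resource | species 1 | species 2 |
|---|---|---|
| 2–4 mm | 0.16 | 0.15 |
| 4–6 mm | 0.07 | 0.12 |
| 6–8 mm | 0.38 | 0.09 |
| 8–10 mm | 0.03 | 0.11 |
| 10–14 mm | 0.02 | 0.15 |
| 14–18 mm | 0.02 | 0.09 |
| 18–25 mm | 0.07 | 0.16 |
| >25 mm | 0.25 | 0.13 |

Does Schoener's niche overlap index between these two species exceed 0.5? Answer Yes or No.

Σ|p₁ᵢ − p₂ᵢ| = 0.01 + 0.05 + 0.29 + 0.08 + 0.13 + 0.07 + 0.09 + 0.12 = 0.84
D = 1 − ½ × 0.84 = 1 − 0.420 = 0.5800
D = 0.5800 > 0.5 → Yes.

Yes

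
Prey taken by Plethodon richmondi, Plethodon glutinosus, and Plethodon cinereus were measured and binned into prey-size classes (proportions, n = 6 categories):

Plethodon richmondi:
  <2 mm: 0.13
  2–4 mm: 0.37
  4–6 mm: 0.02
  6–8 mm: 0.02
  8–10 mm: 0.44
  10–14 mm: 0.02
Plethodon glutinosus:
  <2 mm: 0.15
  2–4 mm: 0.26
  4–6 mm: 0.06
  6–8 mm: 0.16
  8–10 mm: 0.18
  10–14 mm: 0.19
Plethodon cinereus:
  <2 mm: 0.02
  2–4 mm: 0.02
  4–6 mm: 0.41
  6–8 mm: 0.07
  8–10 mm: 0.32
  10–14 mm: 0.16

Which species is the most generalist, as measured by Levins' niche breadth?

Σp_richᵢ² = 0.13² + 0.37² + 0.02² + 0.02² + 0.44² + 0.02² = 0.0169 + 0.1369 + 0.0004 + 0.0004 + 0.1936 + 0.0004 = 0.3486
B_rich = 1 / 0.3486 = 2.8686
Σp_glutᵢ² = 0.15² + 0.26² + 0.06² + 0.16² + 0.18² + 0.19² = 0.0225 + 0.0676 + 0.0036 + 0.0256 + 0.0324 + 0.0361 = 0.1878
B_glut = 1 / 0.1878 = 5.3248
Σp_cineᵢ² = 0.02² + 0.02² + 0.41² + 0.07² + 0.32² + 0.16² = 0.0004 + 0.0004 + 0.1681 + 0.0049 + 0.1024 + 0.0256 = 0.3018
B_cine = 1 / 0.3018 = 3.3135
Highest B → broadest niche (most generalist): Plethodon glutinosus (B = 5.32).

Plethodon glutinosus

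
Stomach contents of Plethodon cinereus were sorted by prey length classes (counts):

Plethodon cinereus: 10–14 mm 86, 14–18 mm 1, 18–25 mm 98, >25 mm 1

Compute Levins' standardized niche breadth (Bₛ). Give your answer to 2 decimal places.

0.34

Proportions for Plethodon cinereus (n=186): 86/186=0.4624, 1/186=0.0054, 98/186=0.5269, 1/186=0.0054
Σpᵢ² = 0.4624² + 0.0054² + 0.5269² + 0.0054² = 0.213814 + 0.000029 + 0.277624 + 0.000029 = 0.491496
B = 1 / 0.491496 = 2.0346
Bₛ = (B − 1)/(n − 1) = (2.0346 − 1)/(4 − 1) = 1.0346/3 = 0.3449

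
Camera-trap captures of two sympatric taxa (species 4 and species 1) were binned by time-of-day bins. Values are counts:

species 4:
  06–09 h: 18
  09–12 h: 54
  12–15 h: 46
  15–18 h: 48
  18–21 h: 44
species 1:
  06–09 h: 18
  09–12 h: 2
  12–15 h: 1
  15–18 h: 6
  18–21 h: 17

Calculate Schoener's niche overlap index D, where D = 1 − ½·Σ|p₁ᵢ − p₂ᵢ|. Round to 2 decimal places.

Proportions for species 4 (n=210): 18/210=0.0857, 54/210=0.2571, 46/210=0.2190, 48/210=0.2286, 44/210=0.2095
Proportions for species 1 (n=44): 18/44=0.4091, 2/44=0.0455, 1/44=0.0227, 6/44=0.1364, 17/44=0.3864
Σ|p₁ᵢ − p₂ᵢ| = 0.3234 + 0.2116 + 0.1963 + 0.0922 + 0.1769 = 1.0004
D = 1 − ½ × 1.0004 = 1 − 0.50020 = 0.49980

0.50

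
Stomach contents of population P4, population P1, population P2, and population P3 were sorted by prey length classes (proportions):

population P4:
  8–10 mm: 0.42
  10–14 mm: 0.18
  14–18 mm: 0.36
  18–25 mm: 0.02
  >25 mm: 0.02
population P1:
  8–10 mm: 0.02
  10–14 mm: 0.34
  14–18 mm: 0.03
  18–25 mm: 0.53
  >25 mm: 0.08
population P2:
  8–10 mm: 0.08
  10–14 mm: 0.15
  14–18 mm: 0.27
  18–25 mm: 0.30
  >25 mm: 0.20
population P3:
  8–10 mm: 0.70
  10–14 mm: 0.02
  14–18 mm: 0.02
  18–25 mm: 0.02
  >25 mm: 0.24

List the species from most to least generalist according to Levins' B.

Σp_P4ᵢ² = 0.42² + 0.18² + 0.36² + 0.02² + 0.02² = 0.1764 + 0.0324 + 0.1296 + 0.0004 + 0.0004 = 0.3392
B_P4 = 1 / 0.3392 = 2.9481
Σp_P1ᵢ² = 0.02² + 0.34² + 0.03² + 0.53² + 0.08² = 0.0004 + 0.1156 + 0.0009 + 0.2809 + 0.0064 = 0.4042
B_P1 = 1 / 0.4042 = 2.4740
Σp_P2ᵢ² = 0.08² + 0.15² + 0.27² + 0.30² + 0.20² = 0.0064 + 0.0225 + 0.0729 + 0.0900 + 0.0400 = 0.2318
B_P2 = 1 / 0.2318 = 4.3141
Σp_P3ᵢ² = 0.70² + 0.02² + 0.02² + 0.02² + 0.24² = 0.4900 + 0.0004 + 0.0004 + 0.0004 + 0.0576 = 0.5488
B_P3 = 1 / 0.5488 = 1.8222
Ranking by B (broadest → narrowest): population P2 (4.31) > population P4 (2.95) > population P1 (2.47) > population P3 (1.82)

population P2 > population P4 > population P1 > population P3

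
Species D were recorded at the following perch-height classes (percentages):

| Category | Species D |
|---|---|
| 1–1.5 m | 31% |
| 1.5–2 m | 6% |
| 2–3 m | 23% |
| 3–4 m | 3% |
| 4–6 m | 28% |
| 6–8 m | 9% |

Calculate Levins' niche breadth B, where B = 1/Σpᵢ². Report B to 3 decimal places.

4.167

Convert percentages to proportions (divide by 100).
Σpᵢ² = 0.31² + 0.06² + 0.23² + 0.03² + 0.28² + 0.09² = 0.0961 + 0.0036 + 0.0529 + 0.0009 + 0.0784 + 0.0081 = 0.2400
B = 1 / 0.2400 = 4.16667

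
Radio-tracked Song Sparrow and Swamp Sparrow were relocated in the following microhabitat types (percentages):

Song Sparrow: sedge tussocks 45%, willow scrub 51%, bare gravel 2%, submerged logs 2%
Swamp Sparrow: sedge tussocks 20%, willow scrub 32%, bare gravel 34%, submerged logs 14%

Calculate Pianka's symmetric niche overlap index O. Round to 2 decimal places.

Convert percentages to proportions (divide by 100).
Σ p₁ᵢp₂ᵢ = 0.0900 + 0.1632 + 0.0068 + 0.0028 = 0.2628
Σp_1ᵢ² = 0.45² + 0.51² + 0.02² + 0.02² = 0.2025 + 0.2601 + 0.0004 + 0.0004 = 0.4634
Σp_2ᵢ² = 0.20² + 0.32² + 0.34² + 0.14² = 0.0400 + 0.1024 + 0.1156 + 0.0196 = 0.2776
O = 0.2628 / √(0.4634 × 0.2776) = 0.2628 / 0.35866 = 0.7327

0.73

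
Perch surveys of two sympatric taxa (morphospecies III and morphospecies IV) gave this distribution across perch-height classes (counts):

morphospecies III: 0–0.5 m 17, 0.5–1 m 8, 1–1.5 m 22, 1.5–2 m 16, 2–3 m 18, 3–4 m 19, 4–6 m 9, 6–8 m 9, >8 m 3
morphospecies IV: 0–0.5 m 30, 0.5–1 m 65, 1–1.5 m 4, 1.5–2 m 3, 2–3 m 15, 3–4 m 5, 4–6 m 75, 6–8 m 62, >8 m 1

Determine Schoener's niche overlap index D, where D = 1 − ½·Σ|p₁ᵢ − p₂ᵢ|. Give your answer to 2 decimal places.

0.44

Proportions for morphospecies III (n=121): 17/121=0.1405, 8/121=0.0661, 22/121=0.1818, 16/121=0.1322, 18/121=0.1488, 19/121=0.1570, 9/121=0.0744, 9/121=0.0744, 3/121=0.0248
Proportions for morphospecies IV (n=260): 30/260=0.1154, 65/260=0.2500, 4/260=0.0154, 3/260=0.0115, 15/260=0.0577, 5/260=0.0192, 75/260=0.2885, 62/260=0.2385, 1/260=0.0038
Σ|p₁ᵢ − p₂ᵢ| = 0.0251 + 0.1839 + 0.1664 + 0.1207 + 0.0911 + 0.1378 + 0.2141 + 0.1641 + 0.0210 = 1.1242
D = 1 − ½ × 1.1242 = 1 − 0.56210 = 0.43790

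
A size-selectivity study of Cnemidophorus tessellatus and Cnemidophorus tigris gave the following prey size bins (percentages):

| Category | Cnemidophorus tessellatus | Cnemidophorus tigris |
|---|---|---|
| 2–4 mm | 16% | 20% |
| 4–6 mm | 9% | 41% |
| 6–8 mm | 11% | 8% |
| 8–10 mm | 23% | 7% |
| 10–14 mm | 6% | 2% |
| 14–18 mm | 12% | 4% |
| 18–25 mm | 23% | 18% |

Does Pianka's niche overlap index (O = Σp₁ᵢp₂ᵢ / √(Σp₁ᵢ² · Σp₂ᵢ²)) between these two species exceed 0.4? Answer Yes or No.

Yes

Convert percentages to proportions (divide by 100).
Σ p₁ᵢp₂ᵢ = 0.0320 + 0.0369 + 0.0088 + 0.0161 + 0.0012 + 0.0048 + 0.0414 = 0.1412
Σp_1ᵢ² = 0.16² + 0.09² + 0.11² + 0.23² + 0.06² + 0.12² + 0.23² = 0.0256 + 0.0081 + 0.0121 + 0.0529 + 0.0036 + 0.0144 + 0.0529 = 0.1696
Σp_2ᵢ² = 0.20² + 0.41² + 0.08² + 0.07² + 0.02² + 0.04² + 0.18² = 0.0400 + 0.1681 + 0.0064 + 0.0049 + 0.0004 + 0.0016 + 0.0324 = 0.2538
O = 0.1412 / √(0.1696 × 0.2538) = 0.1412 / 0.20747 = 0.6806
O = 0.6806 > 0.4 → Yes.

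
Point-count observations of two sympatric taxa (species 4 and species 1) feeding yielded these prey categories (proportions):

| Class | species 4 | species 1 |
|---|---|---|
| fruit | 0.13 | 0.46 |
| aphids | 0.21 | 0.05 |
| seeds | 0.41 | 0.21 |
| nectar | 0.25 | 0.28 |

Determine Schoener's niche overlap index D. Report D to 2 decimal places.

Σ|p₁ᵢ − p₂ᵢ| = 0.33 + 0.16 + 0.20 + 0.03 = 0.72
D = 1 − ½ × 0.72 = 1 − 0.360 = 0.6400

0.64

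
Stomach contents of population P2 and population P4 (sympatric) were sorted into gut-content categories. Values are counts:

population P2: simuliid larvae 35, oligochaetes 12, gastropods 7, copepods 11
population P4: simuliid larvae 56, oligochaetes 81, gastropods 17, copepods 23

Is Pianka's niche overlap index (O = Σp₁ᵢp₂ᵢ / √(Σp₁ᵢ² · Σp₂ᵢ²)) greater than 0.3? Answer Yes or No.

Proportions for population P2 (n=65): 35/65=0.5385, 12/65=0.1846, 7/65=0.1077, 11/65=0.1692
Proportions for population P4 (n=177): 56/177=0.3164, 81/177=0.4576, 17/177=0.0960, 23/177=0.1299
Σ p₁ᵢp₂ᵢ = 0.170381 + 0.084473 + 0.010339 + 0.021979 = 0.287172
Σp_1ᵢ² = 0.5385² + 0.1846² + 0.1077² + 0.1692² = 0.289982 + 0.034077 + 0.011599 + 0.028629 = 0.364287
Σp_2ᵢ² = 0.3164² + 0.4576² + 0.0960² + 0.1299² = 0.100109 + 0.209398 + 0.009216 + 0.016874 = 0.335597
O = 0.287172 / √(0.364287 × 0.335597) = 0.287172 / 0.3496479 = 0.8213
O = 0.8213 > 0.3 → Yes.

Yes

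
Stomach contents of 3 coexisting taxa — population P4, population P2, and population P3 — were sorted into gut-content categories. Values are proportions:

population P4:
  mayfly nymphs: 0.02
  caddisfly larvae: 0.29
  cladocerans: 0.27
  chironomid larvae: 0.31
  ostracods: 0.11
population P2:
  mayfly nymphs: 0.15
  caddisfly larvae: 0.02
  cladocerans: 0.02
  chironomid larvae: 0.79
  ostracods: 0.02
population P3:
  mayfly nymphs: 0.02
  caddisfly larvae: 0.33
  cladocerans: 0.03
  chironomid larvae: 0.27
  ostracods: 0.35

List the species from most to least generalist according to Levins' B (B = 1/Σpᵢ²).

population P4 > population P3 > population P2

Σp_P4ᵢ² = 0.02² + 0.29² + 0.27² + 0.31² + 0.11² = 0.0004 + 0.0841 + 0.0729 + 0.0961 + 0.0121 = 0.2656
B_P4 = 1 / 0.2656 = 3.7651
Σp_P2ᵢ² = 0.15² + 0.02² + 0.02² + 0.79² + 0.02² = 0.0225 + 0.0004 + 0.0004 + 0.6241 + 0.0004 = 0.6478
B_P2 = 1 / 0.6478 = 1.5437
Σp_P3ᵢ² = 0.02² + 0.33² + 0.03² + 0.27² + 0.35² = 0.0004 + 0.1089 + 0.0009 + 0.0729 + 0.1225 = 0.3056
B_P3 = 1 / 0.3056 = 3.2723
Ranking by B (broadest → narrowest): population P4 (3.77) > population P3 (3.27) > population P2 (1.54)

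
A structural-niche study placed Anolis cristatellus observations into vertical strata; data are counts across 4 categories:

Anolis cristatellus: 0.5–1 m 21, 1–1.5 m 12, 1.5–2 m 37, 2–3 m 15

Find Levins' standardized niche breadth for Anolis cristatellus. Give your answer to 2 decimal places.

Proportions for Anolis cristatellus (n=85): 21/85=0.2471, 12/85=0.1412, 37/85=0.4353, 15/85=0.1765
Σpᵢ² = 0.2471² + 0.1412² + 0.4353² + 0.1765² = 0.061058 + 0.019937 + 0.189486 + 0.031152 = 0.301633
B = 1 / 0.301633 = 3.3153
Bₛ = (B − 1)/(n − 1) = (3.3153 − 1)/(4 − 1) = 2.3153/3 = 0.7718

0.77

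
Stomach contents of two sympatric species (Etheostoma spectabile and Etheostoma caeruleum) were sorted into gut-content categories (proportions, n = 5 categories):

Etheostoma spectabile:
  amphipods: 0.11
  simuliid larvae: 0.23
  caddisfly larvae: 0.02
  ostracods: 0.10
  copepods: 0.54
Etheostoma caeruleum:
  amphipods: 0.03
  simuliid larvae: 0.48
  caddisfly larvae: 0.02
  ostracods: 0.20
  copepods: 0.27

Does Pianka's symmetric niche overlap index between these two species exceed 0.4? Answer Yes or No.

Yes

Σ p₁ᵢp₂ᵢ = 0.0033 + 0.1104 + 0.0004 + 0.0200 + 0.1458 = 0.2799
Σp_1ᵢ² = 0.11² + 0.23² + 0.02² + 0.10² + 0.54² = 0.0121 + 0.0529 + 0.0004 + 0.0100 + 0.2916 = 0.3670
Σp_2ᵢ² = 0.03² + 0.48² + 0.02² + 0.20² + 0.27² = 0.0009 + 0.2304 + 0.0004 + 0.0400 + 0.0729 = 0.3446
O = 0.2799 / √(0.3670 × 0.3446) = 0.2799 / 0.35562 = 0.7871
O = 0.7871 > 0.4 → Yes.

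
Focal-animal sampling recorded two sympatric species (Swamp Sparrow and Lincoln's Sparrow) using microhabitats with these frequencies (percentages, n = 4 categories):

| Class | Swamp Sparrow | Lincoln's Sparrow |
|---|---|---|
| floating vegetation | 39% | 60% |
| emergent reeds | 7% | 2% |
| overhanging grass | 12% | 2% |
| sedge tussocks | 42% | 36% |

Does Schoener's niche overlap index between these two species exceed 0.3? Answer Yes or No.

Convert percentages to proportions (divide by 100).
Σ|p₁ᵢ − p₂ᵢ| = 0.21 + 0.05 + 0.10 + 0.06 = 0.42
D = 1 − ½ × 0.42 = 1 − 0.210 = 0.7900
D = 0.7900 > 0.3 → Yes.

Yes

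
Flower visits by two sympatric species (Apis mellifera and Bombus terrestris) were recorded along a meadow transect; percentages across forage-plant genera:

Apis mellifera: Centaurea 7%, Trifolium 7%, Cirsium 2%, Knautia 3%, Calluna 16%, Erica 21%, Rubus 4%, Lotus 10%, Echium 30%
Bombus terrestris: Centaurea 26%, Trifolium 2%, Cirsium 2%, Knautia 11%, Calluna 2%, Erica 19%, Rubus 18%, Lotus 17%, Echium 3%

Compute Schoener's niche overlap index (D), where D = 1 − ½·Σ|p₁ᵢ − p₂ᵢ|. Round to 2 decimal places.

Convert percentages to proportions (divide by 100).
Σ|p₁ᵢ − p₂ᵢ| = 0.19 + 0.05 + 0.00 + 0.08 + 0.14 + 0.02 + 0.14 + 0.07 + 0.27 = 0.96
D = 1 − ½ × 0.96 = 1 − 0.480 = 0.5200

0.52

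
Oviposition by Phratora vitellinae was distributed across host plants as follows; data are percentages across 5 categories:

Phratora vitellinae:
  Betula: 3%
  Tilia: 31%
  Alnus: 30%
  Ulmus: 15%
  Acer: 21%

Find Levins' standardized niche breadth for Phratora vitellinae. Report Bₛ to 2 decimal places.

Convert percentages to proportions (divide by 100).
Σpᵢ² = 0.03² + 0.31² + 0.30² + 0.15² + 0.21² = 0.0009 + 0.0961 + 0.0900 + 0.0225 + 0.0441 = 0.2536
B = 1 / 0.2536 = 3.9432
Bₛ = (B − 1)/(n − 1) = (3.9432 − 1)/(5 − 1) = 2.9432/4 = 0.7358

0.74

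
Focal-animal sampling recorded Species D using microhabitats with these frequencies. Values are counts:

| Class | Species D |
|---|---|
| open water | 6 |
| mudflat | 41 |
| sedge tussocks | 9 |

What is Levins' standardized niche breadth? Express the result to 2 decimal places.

Proportions for Species D (n=56): 6/56=0.1071, 41/56=0.7321, 9/56=0.1607
Σpᵢ² = 0.1071² + 0.7321² + 0.1607² = 0.011470 + 0.535970 + 0.025824 = 0.573264
B = 1 / 0.573264 = 1.7444
Bₛ = (B − 1)/(n − 1) = (1.7444 − 1)/(3 − 1) = 0.7444/2 = 0.3722

0.37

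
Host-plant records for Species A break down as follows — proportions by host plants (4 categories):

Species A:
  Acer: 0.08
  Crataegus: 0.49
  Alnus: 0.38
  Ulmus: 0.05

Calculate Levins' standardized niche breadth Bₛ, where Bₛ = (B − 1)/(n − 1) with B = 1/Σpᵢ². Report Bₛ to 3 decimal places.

Σpᵢ² = 0.08² + 0.49² + 0.38² + 0.05² = 0.0064 + 0.2401 + 0.1444 + 0.0025 = 0.3934
B = 1 / 0.3934 = 2.54194
Bₛ = (B − 1)/(n − 1) = (2.54194 − 1)/(4 − 1) = 1.54194/3 = 0.51398

0.514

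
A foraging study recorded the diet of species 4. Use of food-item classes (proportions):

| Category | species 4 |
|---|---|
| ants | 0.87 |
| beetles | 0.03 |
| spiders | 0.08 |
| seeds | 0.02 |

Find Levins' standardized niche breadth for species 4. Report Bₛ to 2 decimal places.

0.10

Σpᵢ² = 0.87² + 0.03² + 0.08² + 0.02² = 0.7569 + 0.0009 + 0.0064 + 0.0004 = 0.7646
B = 1 / 0.7646 = 1.3079
Bₛ = (B − 1)/(n − 1) = (1.3079 − 1)/(4 − 1) = 0.3079/3 = 0.1026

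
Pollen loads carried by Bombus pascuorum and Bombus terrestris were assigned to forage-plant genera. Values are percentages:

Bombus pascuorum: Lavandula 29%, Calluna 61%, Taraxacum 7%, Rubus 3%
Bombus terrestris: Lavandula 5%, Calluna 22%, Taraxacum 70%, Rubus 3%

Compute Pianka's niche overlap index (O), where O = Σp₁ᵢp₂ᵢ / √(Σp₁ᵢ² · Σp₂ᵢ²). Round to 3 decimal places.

0.397

Convert percentages to proportions (divide by 100).
Σ p₁ᵢp₂ᵢ = 0.0145 + 0.1342 + 0.0490 + 0.0009 = 0.1986
Σp_1ᵢ² = 0.29² + 0.61² + 0.07² + 0.03² = 0.0841 + 0.3721 + 0.0049 + 0.0009 = 0.4620
Σp_2ᵢ² = 0.05² + 0.22² + 0.70² + 0.03² = 0.0025 + 0.0484 + 0.4900 + 0.0009 = 0.5418
O = 0.1986 / √(0.4620 × 0.5418) = 0.1986 / 0.500312 = 0.39695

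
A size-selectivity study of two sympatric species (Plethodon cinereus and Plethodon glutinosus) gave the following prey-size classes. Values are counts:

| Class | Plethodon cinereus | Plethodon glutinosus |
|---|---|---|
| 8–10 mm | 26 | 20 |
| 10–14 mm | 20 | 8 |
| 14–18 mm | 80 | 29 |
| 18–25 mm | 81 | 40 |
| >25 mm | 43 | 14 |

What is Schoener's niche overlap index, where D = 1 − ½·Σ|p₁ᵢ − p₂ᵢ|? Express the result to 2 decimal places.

Proportions for Plethodon cinereus (n=250): 26/250=0.1040, 20/250=0.0800, 80/250=0.3200, 81/250=0.3240, 43/250=0.1720
Proportions for Plethodon glutinosus (n=111): 20/111=0.1802, 8/111=0.0721, 29/111=0.2613, 40/111=0.3604, 14/111=0.1261
Σ|p₁ᵢ − p₂ᵢ| = 0.0762 + 0.0079 + 0.0587 + 0.0364 + 0.0459 = 0.2251
D = 1 − ½ × 0.2251 = 1 − 0.11255 = 0.88745

0.89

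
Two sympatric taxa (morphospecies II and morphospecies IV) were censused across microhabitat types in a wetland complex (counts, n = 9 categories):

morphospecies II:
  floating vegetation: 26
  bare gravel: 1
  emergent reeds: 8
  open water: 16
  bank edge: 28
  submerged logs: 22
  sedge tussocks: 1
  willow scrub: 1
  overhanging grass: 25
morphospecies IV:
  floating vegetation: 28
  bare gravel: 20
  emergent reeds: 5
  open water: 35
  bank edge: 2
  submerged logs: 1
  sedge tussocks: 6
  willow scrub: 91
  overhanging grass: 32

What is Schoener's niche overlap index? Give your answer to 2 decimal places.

0.46

Proportions for morphospecies II (n=128): 26/128=0.2031, 1/128=0.0078, 8/128=0.0625, 16/128=0.1250, 28/128=0.2188, 22/128=0.1719, 1/128=0.0078, 1/128=0.0078, 25/128=0.1953
Proportions for morphospecies IV (n=220): 28/220=0.1273, 20/220=0.0909, 5/220=0.0227, 35/220=0.1591, 2/220=0.0091, 1/220=0.0045, 6/220=0.0273, 91/220=0.4136, 32/220=0.1455
Σ|p₁ᵢ − p₂ᵢ| = 0.0758 + 0.0831 + 0.0398 + 0.0341 + 0.2097 + 0.1674 + 0.0195 + 0.4058 + 0.0498 = 1.0850
D = 1 − ½ × 1.0850 = 1 − 0.54250 = 0.45750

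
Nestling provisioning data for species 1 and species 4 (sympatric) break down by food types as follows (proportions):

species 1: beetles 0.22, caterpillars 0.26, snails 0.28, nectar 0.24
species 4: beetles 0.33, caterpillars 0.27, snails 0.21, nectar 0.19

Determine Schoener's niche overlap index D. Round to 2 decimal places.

Σ|p₁ᵢ − p₂ᵢ| = 0.11 + 0.01 + 0.07 + 0.05 = 0.24
D = 1 − ½ × 0.24 = 1 − 0.120 = 0.8800

0.88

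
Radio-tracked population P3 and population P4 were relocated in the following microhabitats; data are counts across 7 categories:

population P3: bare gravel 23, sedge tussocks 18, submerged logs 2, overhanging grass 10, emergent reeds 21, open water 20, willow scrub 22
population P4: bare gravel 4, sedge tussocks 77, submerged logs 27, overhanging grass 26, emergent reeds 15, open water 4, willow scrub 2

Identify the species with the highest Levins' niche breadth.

population P3

Proportions for population P3 (n=116): 23/116=0.1983, 18/116=0.1552, 2/116=0.0172, 10/116=0.0862, 21/116=0.1810, 20/116=0.1724, 22/116=0.1897
Proportions for population P4 (n=155): 4/155=0.0258, 77/155=0.4968, 27/155=0.1742, 26/155=0.1677, 15/155=0.0968, 4/155=0.0258, 2/155=0.0129
Σp_P3ᵢ² = 0.1983² + 0.1552² + 0.0172² + 0.0862² + 0.1810² + 0.1724² + 0.1897² = 0.039323 + 0.024087 + 0.000296 + 0.007430 + 0.032761 + 0.029722 + 0.035986 = 0.169605
B_P3 = 1 / 0.169605 = 5.8961
Σp_P4ᵢ² = 0.0258² + 0.4968² + 0.1742² + 0.1677² + 0.0968² + 0.0258² + 0.0129² = 0.000666 + 0.246810 + 0.030346 + 0.028123 + 0.009370 + 0.000666 + 0.000166 = 0.316147
B_P4 = 1 / 0.316147 = 3.1631
Highest B → broadest niche (most generalist): population P3 (B = 5.90).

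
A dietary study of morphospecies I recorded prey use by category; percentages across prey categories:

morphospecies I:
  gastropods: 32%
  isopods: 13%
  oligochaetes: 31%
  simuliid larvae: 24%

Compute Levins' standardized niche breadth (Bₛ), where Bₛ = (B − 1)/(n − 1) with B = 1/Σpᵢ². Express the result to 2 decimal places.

0.89

Convert percentages to proportions (divide by 100).
Σpᵢ² = 0.32² + 0.13² + 0.31² + 0.24² = 0.1024 + 0.0169 + 0.0961 + 0.0576 = 0.2730
B = 1 / 0.2730 = 3.6630
Bₛ = (B − 1)/(n − 1) = (3.6630 − 1)/(4 − 1) = 2.6630/3 = 0.8877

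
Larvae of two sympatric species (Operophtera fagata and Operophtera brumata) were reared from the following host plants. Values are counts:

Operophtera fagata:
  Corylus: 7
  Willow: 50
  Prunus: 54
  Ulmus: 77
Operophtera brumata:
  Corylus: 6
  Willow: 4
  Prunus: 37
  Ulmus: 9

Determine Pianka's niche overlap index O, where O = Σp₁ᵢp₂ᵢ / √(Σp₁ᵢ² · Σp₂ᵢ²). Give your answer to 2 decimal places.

Proportions for Operophtera fagata (n=188): 7/188=0.0372, 50/188=0.2660, 54/188=0.2872, 77/188=0.4096
Proportions for Operophtera brumata (n=56): 6/56=0.1071, 4/56=0.0714, 37/56=0.6607, 9/56=0.1607
Σ p₁ᵢp₂ᵢ = 0.003984 + 0.018992 + 0.189753 + 0.065823 = 0.278552
Σp_1ᵢ² = 0.0372² + 0.2660² + 0.2872² + 0.4096² = 0.001384 + 0.070756 + 0.082484 + 0.167772 = 0.322396
Σp_2ᵢ² = 0.1071² + 0.0714² + 0.6607² + 0.1607² = 0.011470 + 0.005098 + 0.436524 + 0.025824 = 0.478916
O = 0.278552 / √(0.322396 × 0.478916) = 0.278552 / 0.3929384 = 0.7089

0.71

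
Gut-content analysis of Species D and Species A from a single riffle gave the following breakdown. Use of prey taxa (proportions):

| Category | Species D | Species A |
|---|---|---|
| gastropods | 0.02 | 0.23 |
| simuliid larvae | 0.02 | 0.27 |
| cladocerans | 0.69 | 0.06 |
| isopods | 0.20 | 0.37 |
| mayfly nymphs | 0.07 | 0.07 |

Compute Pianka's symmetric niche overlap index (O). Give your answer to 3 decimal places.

Σ p₁ᵢp₂ᵢ = 0.0046 + 0.0054 + 0.0414 + 0.0740 + 0.0049 = 0.1303
Σp_1ᵢ² = 0.02² + 0.02² + 0.69² + 0.20² + 0.07² = 0.0004 + 0.0004 + 0.4761 + 0.0400 + 0.0049 = 0.5218
Σp_2ᵢ² = 0.23² + 0.27² + 0.06² + 0.37² + 0.07² = 0.0529 + 0.0729 + 0.0036 + 0.1369 + 0.0049 = 0.2712
O = 0.1303 / √(0.5218 × 0.2712) = 0.1303 / 0.376181 = 0.34638

0.346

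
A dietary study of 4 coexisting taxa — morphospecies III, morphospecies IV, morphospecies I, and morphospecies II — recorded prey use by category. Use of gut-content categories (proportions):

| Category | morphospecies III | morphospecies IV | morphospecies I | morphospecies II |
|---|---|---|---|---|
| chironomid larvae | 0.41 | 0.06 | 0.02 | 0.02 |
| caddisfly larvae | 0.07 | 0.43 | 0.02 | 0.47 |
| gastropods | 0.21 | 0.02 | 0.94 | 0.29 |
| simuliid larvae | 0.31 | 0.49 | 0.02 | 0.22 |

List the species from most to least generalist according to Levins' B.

morphospecies III > morphospecies II > morphospecies IV > morphospecies I

Σp_IIIᵢ² = 0.41² + 0.07² + 0.21² + 0.31² = 0.1681 + 0.0049 + 0.0441 + 0.0961 = 0.3132
B_III = 1 / 0.3132 = 3.1928
Σp_IVᵢ² = 0.06² + 0.43² + 0.02² + 0.49² = 0.0036 + 0.1849 + 0.0004 + 0.2401 = 0.4290
B_IV = 1 / 0.4290 = 2.3310
Σp_Iᵢ² = 0.02² + 0.02² + 0.94² + 0.02² = 0.0004 + 0.0004 + 0.8836 + 0.0004 = 0.8848
B_I = 1 / 0.8848 = 1.1302
Σp_IIᵢ² = 0.02² + 0.47² + 0.29² + 0.22² = 0.0004 + 0.2209 + 0.0841 + 0.0484 = 0.3538
B_II = 1 / 0.3538 = 2.8265
Ranking by B (broadest → narrowest): morphospecies III (3.19) > morphospecies II (2.83) > morphospecies IV (2.33) > morphospecies I (1.13)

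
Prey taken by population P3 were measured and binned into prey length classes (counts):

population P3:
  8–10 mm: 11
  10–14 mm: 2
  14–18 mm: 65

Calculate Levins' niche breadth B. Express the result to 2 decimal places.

1.40

Proportions for population P3 (n=78): 11/78=0.1410, 2/78=0.0256, 65/78=0.8333
Σpᵢ² = 0.1410² + 0.0256² + 0.8333² = 0.019881 + 0.000655 + 0.694389 = 0.714925
B = 1 / 0.714925 = 1.3987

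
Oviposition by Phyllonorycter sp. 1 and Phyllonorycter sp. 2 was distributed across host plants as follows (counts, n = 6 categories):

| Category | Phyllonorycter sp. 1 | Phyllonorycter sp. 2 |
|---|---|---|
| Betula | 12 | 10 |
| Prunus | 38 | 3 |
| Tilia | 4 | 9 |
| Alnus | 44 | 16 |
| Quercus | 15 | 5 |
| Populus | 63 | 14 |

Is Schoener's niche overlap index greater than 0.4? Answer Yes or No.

Proportions for Phyllonorycter sp. 1 (n=176): 12/176=0.0682, 38/176=0.2159, 4/176=0.0227, 44/176=0.2500, 15/176=0.0852, 63/176=0.3580
Proportions for Phyllonorycter sp. 2 (n=57): 10/57=0.1754, 3/57=0.0526, 9/57=0.1579, 16/57=0.2807, 5/57=0.0877, 14/57=0.2456
Σ|p₁ᵢ − p₂ᵢ| = 0.1072 + 0.1633 + 0.1352 + 0.0307 + 0.0025 + 0.1124 = 0.5513
D = 1 − ½ × 0.5513 = 1 − 0.27565 = 0.72435
D = 0.72435 > 0.4 → Yes.

Yes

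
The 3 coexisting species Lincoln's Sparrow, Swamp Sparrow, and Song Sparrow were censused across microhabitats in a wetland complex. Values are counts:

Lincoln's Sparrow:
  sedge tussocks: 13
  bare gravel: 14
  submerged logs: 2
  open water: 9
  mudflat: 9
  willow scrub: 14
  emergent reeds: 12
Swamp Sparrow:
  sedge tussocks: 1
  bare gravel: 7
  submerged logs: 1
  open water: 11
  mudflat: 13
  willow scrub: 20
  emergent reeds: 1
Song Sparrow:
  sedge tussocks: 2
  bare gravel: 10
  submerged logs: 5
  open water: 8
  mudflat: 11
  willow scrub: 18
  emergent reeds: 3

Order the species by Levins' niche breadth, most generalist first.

Lincoln's Sparrow > Song Sparrow > Swamp Sparrow

Proportions for Lincoln's Sparrow (n=73): 13/73=0.1781, 14/73=0.1918, 2/73=0.0274, 9/73=0.1233, 9/73=0.1233, 14/73=0.1918, 12/73=0.1644
Proportions for Swamp Sparrow (n=54): 1/54=0.0185, 7/54=0.1296, 1/54=0.0185, 11/54=0.2037, 13/54=0.2407, 20/54=0.3704, 1/54=0.0185
Proportions for Song Sparrow (n=57): 2/57=0.0351, 10/57=0.1754, 5/57=0.0877, 8/57=0.1404, 11/57=0.1930, 18/57=0.3158, 3/57=0.0526
Σp_Lincᵢ² = 0.1781² + 0.1918² + 0.0274² + 0.1233² + 0.1233² + 0.1918² + 0.1644² = 0.031720 + 0.036787 + 0.000751 + 0.015203 + 0.015203 + 0.036787 + 0.027027 = 0.163478
B_Linc = 1 / 0.163478 = 6.1170
Σp_Swamᵢ² = 0.0185² + 0.1296² + 0.0185² + 0.2037² + 0.2407² + 0.3704² + 0.0185² = 0.000342 + 0.016796 + 0.000342 + 0.041494 + 0.057936 + 0.137196 + 0.000342 = 0.254448
B_Swam = 1 / 0.254448 = 3.9301
Σp_Songᵢ² = 0.0351² + 0.1754² + 0.0877² + 0.1404² + 0.1930² + 0.3158² + 0.0526² = 0.001232 + 0.030765 + 0.007691 + 0.019712 + 0.037249 + 0.099730 + 0.002767 = 0.199146
B_Song = 1 / 0.199146 = 5.0214
Ranking by B (broadest → narrowest): Lincoln's Sparrow (6.12) > Song Sparrow (5.02) > Swamp Sparrow (3.93)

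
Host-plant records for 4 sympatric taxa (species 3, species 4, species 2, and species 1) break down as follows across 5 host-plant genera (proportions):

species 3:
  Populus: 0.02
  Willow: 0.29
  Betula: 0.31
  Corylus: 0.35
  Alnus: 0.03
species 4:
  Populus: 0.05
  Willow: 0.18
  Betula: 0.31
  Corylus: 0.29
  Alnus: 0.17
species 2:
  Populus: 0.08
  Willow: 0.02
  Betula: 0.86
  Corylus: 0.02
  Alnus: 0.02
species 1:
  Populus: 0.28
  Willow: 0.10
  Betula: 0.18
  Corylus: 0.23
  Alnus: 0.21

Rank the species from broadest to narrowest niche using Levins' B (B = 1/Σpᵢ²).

species 1 > species 4 > species 3 > species 2

Σp_3ᵢ² = 0.02² + 0.29² + 0.31² + 0.35² + 0.03² = 0.0004 + 0.0841 + 0.0961 + 0.1225 + 0.0009 = 0.3040
B_3 = 1 / 0.3040 = 3.2895
Σp_4ᵢ² = 0.05² + 0.18² + 0.31² + 0.29² + 0.17² = 0.0025 + 0.0324 + 0.0961 + 0.0841 + 0.0289 = 0.2440
B_4 = 1 / 0.2440 = 4.0984
Σp_2ᵢ² = 0.08² + 0.02² + 0.86² + 0.02² + 0.02² = 0.0064 + 0.0004 + 0.7396 + 0.0004 + 0.0004 = 0.7472
B_2 = 1 / 0.7472 = 1.3383
Σp_1ᵢ² = 0.28² + 0.10² + 0.18² + 0.23² + 0.21² = 0.0784 + 0.0100 + 0.0324 + 0.0529 + 0.0441 = 0.2178
B_1 = 1 / 0.2178 = 4.5914
Ranking by B (broadest → narrowest): species 1 (4.59) > species 4 (4.10) > species 3 (3.29) > species 2 (1.34)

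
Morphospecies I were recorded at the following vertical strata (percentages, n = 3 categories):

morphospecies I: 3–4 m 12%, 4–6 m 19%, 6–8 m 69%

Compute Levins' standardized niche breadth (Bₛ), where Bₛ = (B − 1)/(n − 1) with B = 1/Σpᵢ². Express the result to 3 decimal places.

Convert percentages to proportions (divide by 100).
Σpᵢ² = 0.12² + 0.19² + 0.69² = 0.0144 + 0.0361 + 0.4761 = 0.5266
B = 1 / 0.5266 = 1.89897
Bₛ = (B − 1)/(n − 1) = (1.89897 − 1)/(3 − 1) = 0.89897/2 = 0.44949

0.449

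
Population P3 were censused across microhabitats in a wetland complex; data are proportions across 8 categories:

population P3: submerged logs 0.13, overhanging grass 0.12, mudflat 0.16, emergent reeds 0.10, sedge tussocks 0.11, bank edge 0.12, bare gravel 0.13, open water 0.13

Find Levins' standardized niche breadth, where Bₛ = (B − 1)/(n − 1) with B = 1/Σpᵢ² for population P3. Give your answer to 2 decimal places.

0.98

Σpᵢ² = 0.13² + 0.12² + 0.16² + 0.10² + 0.11² + 0.12² + 0.13² + 0.13² = 0.0169 + 0.0144 + 0.0256 + 0.0100 + 0.0121 + 0.0144 + 0.0169 + 0.0169 = 0.1272
B = 1 / 0.1272 = 7.8616
Bₛ = (B − 1)/(n − 1) = (7.8616 − 1)/(8 − 1) = 6.8616/7 = 0.9802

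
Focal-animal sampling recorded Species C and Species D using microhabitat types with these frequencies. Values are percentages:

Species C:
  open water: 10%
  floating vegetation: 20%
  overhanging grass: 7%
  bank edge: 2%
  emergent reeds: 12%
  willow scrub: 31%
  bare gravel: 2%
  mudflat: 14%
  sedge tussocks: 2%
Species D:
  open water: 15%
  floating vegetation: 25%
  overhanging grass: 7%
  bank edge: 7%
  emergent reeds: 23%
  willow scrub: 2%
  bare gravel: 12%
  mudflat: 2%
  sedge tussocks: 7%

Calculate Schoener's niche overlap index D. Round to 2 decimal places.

Convert percentages to proportions (divide by 100).
Σ|p₁ᵢ − p₂ᵢ| = 0.05 + 0.05 + 0.00 + 0.05 + 0.11 + 0.29 + 0.10 + 0.12 + 0.05 = 0.82
D = 1 − ½ × 0.82 = 1 − 0.410 = 0.5900

0.59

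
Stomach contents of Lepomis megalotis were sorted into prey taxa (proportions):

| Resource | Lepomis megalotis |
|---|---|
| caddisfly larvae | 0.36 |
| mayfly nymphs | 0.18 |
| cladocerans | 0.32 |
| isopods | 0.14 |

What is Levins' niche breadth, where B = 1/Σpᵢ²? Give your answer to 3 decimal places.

3.521

Σpᵢ² = 0.36² + 0.18² + 0.32² + 0.14² = 0.1296 + 0.0324 + 0.1024 + 0.0196 = 0.2840
B = 1 / 0.2840 = 3.52113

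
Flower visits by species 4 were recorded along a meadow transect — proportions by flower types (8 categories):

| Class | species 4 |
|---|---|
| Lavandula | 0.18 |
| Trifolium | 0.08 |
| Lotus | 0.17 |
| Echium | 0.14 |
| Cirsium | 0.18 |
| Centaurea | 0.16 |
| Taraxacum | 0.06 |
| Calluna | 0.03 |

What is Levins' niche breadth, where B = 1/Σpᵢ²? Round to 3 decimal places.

6.676

Σpᵢ² = 0.18² + 0.08² + 0.17² + 0.14² + 0.18² + 0.16² + 0.06² + 0.03² = 0.0324 + 0.0064 + 0.0289 + 0.0196 + 0.0324 + 0.0256 + 0.0036 + 0.0009 = 0.1498
B = 1 / 0.1498 = 6.67557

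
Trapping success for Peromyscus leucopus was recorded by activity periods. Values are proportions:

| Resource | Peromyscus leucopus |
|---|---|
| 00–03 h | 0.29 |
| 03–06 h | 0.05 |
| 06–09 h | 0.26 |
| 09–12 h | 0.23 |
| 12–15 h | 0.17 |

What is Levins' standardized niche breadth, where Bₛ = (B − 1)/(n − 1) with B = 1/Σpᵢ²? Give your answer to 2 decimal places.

0.81

Σpᵢ² = 0.29² + 0.05² + 0.26² + 0.23² + 0.17² = 0.0841 + 0.0025 + 0.0676 + 0.0529 + 0.0289 = 0.2360
B = 1 / 0.2360 = 4.2373
Bₛ = (B − 1)/(n − 1) = (4.2373 − 1)/(5 − 1) = 3.2373/4 = 0.8093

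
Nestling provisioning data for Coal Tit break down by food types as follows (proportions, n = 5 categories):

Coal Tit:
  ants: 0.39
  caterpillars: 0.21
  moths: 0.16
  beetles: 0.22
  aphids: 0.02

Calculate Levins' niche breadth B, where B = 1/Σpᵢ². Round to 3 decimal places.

3.695

Σpᵢ² = 0.39² + 0.21² + 0.16² + 0.22² + 0.02² = 0.1521 + 0.0441 + 0.0256 + 0.0484 + 0.0004 = 0.2706
B = 1 / 0.2706 = 3.69549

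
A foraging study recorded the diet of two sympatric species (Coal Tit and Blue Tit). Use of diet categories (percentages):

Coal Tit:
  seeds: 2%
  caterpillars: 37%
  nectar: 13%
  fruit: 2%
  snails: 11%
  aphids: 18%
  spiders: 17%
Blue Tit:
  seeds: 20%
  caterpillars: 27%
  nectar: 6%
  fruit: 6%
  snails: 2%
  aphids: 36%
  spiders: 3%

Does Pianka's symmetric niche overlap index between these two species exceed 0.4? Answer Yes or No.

Convert percentages to proportions (divide by 100).
Σ p₁ᵢp₂ᵢ = 0.0040 + 0.0999 + 0.0078 + 0.0012 + 0.0022 + 0.0648 + 0.0051 = 0.1850
Σp_1ᵢ² = 0.02² + 0.37² + 0.13² + 0.02² + 0.11² + 0.18² + 0.17² = 0.0004 + 0.1369 + 0.0169 + 0.0004 + 0.0121 + 0.0324 + 0.0289 = 0.2280
Σp_2ᵢ² = 0.20² + 0.27² + 0.06² + 0.06² + 0.02² + 0.36² + 0.03² = 0.0400 + 0.0729 + 0.0036 + 0.0036 + 0.0004 + 0.1296 + 0.0009 = 0.2510
O = 0.1850 / √(0.2280 × 0.2510) = 0.1850 / 0.23922 = 0.7733
O = 0.7733 > 0.4 → Yes.

Yes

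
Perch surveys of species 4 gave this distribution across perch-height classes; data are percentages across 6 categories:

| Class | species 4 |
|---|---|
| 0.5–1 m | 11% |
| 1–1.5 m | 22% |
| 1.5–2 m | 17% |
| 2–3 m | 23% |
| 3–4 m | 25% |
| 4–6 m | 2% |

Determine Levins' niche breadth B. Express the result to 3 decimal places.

4.873

Convert percentages to proportions (divide by 100).
Σpᵢ² = 0.11² + 0.22² + 0.17² + 0.23² + 0.25² + 0.02² = 0.0121 + 0.0484 + 0.0289 + 0.0529 + 0.0625 + 0.0004 = 0.2052
B = 1 / 0.2052 = 4.87329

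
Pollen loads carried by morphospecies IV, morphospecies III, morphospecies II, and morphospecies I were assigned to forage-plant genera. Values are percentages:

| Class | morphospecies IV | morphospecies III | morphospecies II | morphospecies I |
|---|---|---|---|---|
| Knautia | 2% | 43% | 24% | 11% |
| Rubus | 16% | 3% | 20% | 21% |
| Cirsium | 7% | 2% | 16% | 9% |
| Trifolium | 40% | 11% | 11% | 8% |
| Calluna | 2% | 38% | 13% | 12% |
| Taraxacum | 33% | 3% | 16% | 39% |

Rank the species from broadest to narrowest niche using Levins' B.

morphospecies II > morphospecies I > morphospecies IV > morphospecies III

Convert percentages to proportions (divide by 100).
Σp_IVᵢ² = 0.02² + 0.16² + 0.07² + 0.40² + 0.02² + 0.33² = 0.0004 + 0.0256 + 0.0049 + 0.1600 + 0.0004 + 0.1089 = 0.3002
B_IV = 1 / 0.3002 = 3.3311
Σp_IIIᵢ² = 0.43² + 0.03² + 0.02² + 0.11² + 0.38² + 0.03² = 0.1849 + 0.0009 + 0.0004 + 0.0121 + 0.1444 + 0.0009 = 0.3436
B_III = 1 / 0.3436 = 2.9104
Σp_IIᵢ² = 0.24² + 0.20² + 0.16² + 0.11² + 0.13² + 0.16² = 0.0576 + 0.0400 + 0.0256 + 0.0121 + 0.0169 + 0.0256 = 0.1778
B_II = 1 / 0.1778 = 5.6243
Σp_Iᵢ² = 0.11² + 0.21² + 0.09² + 0.08² + 0.12² + 0.39² = 0.0121 + 0.0441 + 0.0081 + 0.0064 + 0.0144 + 0.1521 = 0.2372
B_I = 1 / 0.2372 = 4.2159
Ranking by B (broadest → narrowest): morphospecies II (5.62) > morphospecies I (4.22) > morphospecies IV (3.33) > morphospecies III (2.91)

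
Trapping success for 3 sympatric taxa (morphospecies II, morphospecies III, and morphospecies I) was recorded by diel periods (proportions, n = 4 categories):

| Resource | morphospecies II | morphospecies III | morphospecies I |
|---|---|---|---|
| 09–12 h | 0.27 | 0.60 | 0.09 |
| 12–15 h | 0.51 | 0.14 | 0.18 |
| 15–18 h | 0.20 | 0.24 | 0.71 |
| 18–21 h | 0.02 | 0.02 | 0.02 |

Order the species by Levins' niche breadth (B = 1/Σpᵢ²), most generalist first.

morphospecies II > morphospecies III > morphospecies I

Σp_IIᵢ² = 0.27² + 0.51² + 0.20² + 0.02² = 0.0729 + 0.2601 + 0.0400 + 0.0004 = 0.3734
B_II = 1 / 0.3734 = 2.6781
Σp_IIIᵢ² = 0.60² + 0.14² + 0.24² + 0.02² = 0.3600 + 0.0196 + 0.0576 + 0.0004 = 0.4376
B_III = 1 / 0.4376 = 2.2852
Σp_Iᵢ² = 0.09² + 0.18² + 0.71² + 0.02² = 0.0081 + 0.0324 + 0.5041 + 0.0004 = 0.5450
B_I = 1 / 0.5450 = 1.8349
Ranking by B (broadest → narrowest): morphospecies II (2.68) > morphospecies III (2.29) > morphospecies I (1.83)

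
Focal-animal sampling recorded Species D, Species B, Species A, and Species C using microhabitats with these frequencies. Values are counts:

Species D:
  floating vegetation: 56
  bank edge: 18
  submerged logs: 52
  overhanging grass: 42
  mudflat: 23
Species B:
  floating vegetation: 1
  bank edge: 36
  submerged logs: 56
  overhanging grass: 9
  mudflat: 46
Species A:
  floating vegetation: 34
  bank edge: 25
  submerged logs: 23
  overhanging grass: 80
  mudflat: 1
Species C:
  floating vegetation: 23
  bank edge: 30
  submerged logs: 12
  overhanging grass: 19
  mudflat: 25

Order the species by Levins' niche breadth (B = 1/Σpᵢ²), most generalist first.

Species C > Species D > Species B > Species A

Proportions for Species D (n=191): 56/191=0.2932, 18/191=0.0942, 52/191=0.2723, 42/191=0.2199, 23/191=0.1204
Proportions for Species B (n=148): 1/148=0.0068, 36/148=0.2432, 56/148=0.3784, 9/148=0.0608, 46/148=0.3108
Proportions for Species A (n=163): 34/163=0.2086, 25/163=0.1534, 23/163=0.1411, 80/163=0.4908, 1/163=0.0061
Proportions for Species C (n=109): 23/109=0.2110, 30/109=0.2752, 12/109=0.1101, 19/109=0.1743, 25/109=0.2294
Σp_Dᵢ² = 0.2932² + 0.0942² + 0.2723² + 0.2199² + 0.1204² = 0.085966 + 0.008874 + 0.074147 + 0.048356 + 0.014496 = 0.231839
B_D = 1 / 0.231839 = 4.3133
Σp_Bᵢ² = 0.0068² + 0.2432² + 0.3784² + 0.0608² + 0.3108² = 0.000046 + 0.059146 + 0.143187 + 0.003697 + 0.096597 = 0.302673
B_B = 1 / 0.302673 = 3.3039
Σp_Aᵢ² = 0.2086² + 0.1534² + 0.1411² + 0.4908² + 0.0061² = 0.043514 + 0.023532 + 0.019909 + 0.240885 + 0.000037 = 0.327877
B_A = 1 / 0.327877 = 3.0499
Σp_Cᵢ² = 0.2110² + 0.2752² + 0.1101² + 0.1743² + 0.2294² = 0.044521 + 0.075735 + 0.012122 + 0.030380 + 0.052624 = 0.215382
B_C = 1 / 0.215382 = 4.6429
Ranking by B (broadest → narrowest): Species C (4.64) > Species D (4.31) > Species B (3.30) > Species A (3.05)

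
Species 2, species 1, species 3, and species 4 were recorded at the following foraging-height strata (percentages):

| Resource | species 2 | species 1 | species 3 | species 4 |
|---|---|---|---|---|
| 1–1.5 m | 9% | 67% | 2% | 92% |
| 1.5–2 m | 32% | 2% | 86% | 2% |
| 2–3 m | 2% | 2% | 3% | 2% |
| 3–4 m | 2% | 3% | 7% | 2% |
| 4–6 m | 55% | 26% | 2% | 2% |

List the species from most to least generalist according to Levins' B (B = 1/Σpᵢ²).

species 2 > species 1 > species 3 > species 4

Convert percentages to proportions (divide by 100).
Σp_2ᵢ² = 0.09² + 0.32² + 0.02² + 0.02² + 0.55² = 0.0081 + 0.1024 + 0.0004 + 0.0004 + 0.3025 = 0.4138
B_2 = 1 / 0.4138 = 2.4166
Σp_1ᵢ² = 0.67² + 0.02² + 0.02² + 0.03² + 0.26² = 0.4489 + 0.0004 + 0.0004 + 0.0009 + 0.0676 = 0.5182
B_1 = 1 / 0.5182 = 1.9298
Σp_3ᵢ² = 0.02² + 0.86² + 0.03² + 0.07² + 0.02² = 0.0004 + 0.7396 + 0.0009 + 0.0049 + 0.0004 = 0.7462
B_3 = 1 / 0.7462 = 1.3401
Σp_4ᵢ² = 0.92² + 0.02² + 0.02² + 0.02² + 0.02² = 0.8464 + 0.0004 + 0.0004 + 0.0004 + 0.0004 = 0.8480
B_4 = 1 / 0.8480 = 1.1792
Ranking by B (broadest → narrowest): species 2 (2.42) > species 1 (1.93) > species 3 (1.34) > species 4 (1.18)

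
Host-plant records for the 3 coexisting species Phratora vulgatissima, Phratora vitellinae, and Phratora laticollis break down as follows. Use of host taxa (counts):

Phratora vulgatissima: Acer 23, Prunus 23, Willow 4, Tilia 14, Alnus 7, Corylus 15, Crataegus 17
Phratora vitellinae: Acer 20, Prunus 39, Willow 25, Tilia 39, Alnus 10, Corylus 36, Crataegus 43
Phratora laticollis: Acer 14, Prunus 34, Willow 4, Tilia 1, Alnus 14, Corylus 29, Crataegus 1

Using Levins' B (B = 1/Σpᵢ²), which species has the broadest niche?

Phratora vitellinae

Proportions for Phratora vulgatissima (n=103): 23/103=0.2233, 23/103=0.2233, 4/103=0.0388, 14/103=0.1359, 7/103=0.0680, 15/103=0.1456, 17/103=0.1650
Proportions for Phratora vitellinae (n=212): 20/212=0.0943, 39/212=0.1840, 25/212=0.1179, 39/212=0.1840, 10/212=0.0472, 36/212=0.1698, 43/212=0.2028
Proportions for Phratora laticollis (n=97): 14/97=0.1443, 34/97=0.3505, 4/97=0.0412, 1/97=0.0103, 14/97=0.1443, 29/97=0.2990, 1/97=0.0103
Σp_vulgᵢ² = 0.2233² + 0.2233² + 0.0388² + 0.1359² + 0.0680² + 0.1456² + 0.1650² = 0.049863 + 0.049863 + 0.001505 + 0.018469 + 0.004624 + 0.021199 + 0.027225 = 0.172748
B_vulg = 1 / 0.172748 = 5.7888
Σp_viteᵢ² = 0.0943² + 0.1840² + 0.1179² + 0.1840² + 0.0472² + 0.1698² + 0.2028² = 0.008892 + 0.033856 + 0.013900 + 0.033856 + 0.002228 + 0.028832 + 0.041128 = 0.162692
B_vite = 1 / 0.162692 = 6.1466
Σp_latiᵢ² = 0.1443² + 0.3505² + 0.0412² + 0.0103² + 0.1443² + 0.2990² + 0.0103² = 0.020822 + 0.122850 + 0.001697 + 0.000106 + 0.020822 + 0.089401 + 0.000106 = 0.255804
B_lati = 1 / 0.255804 = 3.9092
Highest B → broadest niche (most generalist): Phratora vitellinae (B = 6.15).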